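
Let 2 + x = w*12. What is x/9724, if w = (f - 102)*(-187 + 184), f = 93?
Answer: 161/4862 ≈ 0.033114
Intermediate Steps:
w = 27 (w = (93 - 102)*(-187 + 184) = -9*(-3) = 27)
x = 322 (x = -2 + 27*12 = -2 + 324 = 322)
x/9724 = 322/9724 = 322*(1/9724) = 161/4862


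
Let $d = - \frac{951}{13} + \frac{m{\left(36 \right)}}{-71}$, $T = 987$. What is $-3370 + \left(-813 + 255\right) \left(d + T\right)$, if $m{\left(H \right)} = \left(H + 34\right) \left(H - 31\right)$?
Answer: $- \frac{471233450}{923} \approx -5.1055 \cdot 10^{5}$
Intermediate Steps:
$m{\left(H \right)} = \left(-31 + H\right) \left(34 + H\right)$ ($m{\left(H \right)} = \left(34 + H\right) \left(-31 + H\right) = \left(-31 + H\right) \left(34 + H\right)$)
$d = - \frac{72071}{923}$ ($d = - \frac{951}{13} + \frac{-1054 + 36^{2} + 3 \cdot 36}{-71} = \left(-951\right) \frac{1}{13} + \left(-1054 + 1296 + 108\right) \left(- \frac{1}{71}\right) = - \frac{951}{13} + 350 \left(- \frac{1}{71}\right) = - \frac{951}{13} - \frac{350}{71} = - \frac{72071}{923} \approx -78.083$)
$-3370 + \left(-813 + 255\right) \left(d + T\right) = -3370 + \left(-813 + 255\right) \left(- \frac{72071}{923} + 987\right) = -3370 - \frac{468122940}{923} = - \frac{471233450}{923}$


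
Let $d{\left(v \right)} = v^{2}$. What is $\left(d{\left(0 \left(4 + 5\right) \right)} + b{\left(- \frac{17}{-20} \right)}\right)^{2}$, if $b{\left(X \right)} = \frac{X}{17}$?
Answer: $\frac{1}{400} \approx 0.0025$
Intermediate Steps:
$b{\left(X \right)} = \frac{X}{17}$ ($b{\left(X \right)} = X \frac{1}{17} = \frac{X}{17}$)
$\left(d{\left(0 \left(4 + 5\right) \right)} + b{\left(- \frac{17}{-20} \right)}\right)^{2} = \left(\left(0 \left(4 + 5\right)\right)^{2} + \frac{\left(-17\right) \frac{1}{-20}}{17}\right)^{2} = \left(\left(0 \cdot 9\right)^{2} + \frac{\left(-17\right) \left(- \frac{1}{20}\right)}{17}\right)^{2} = \left(0^{2} + \frac{1}{17} \cdot \frac{17}{20}\right)^{2} = \left(0 + \frac{1}{20}\right)^{2} = \left(\frac{1}{20}\right)^{2} = \frac{1}{400}$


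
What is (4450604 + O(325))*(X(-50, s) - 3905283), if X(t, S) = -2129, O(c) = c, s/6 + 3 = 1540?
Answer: -17391613385748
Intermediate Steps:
s = 9222 (s = -18 + 6*1540 = -18 + 9240 = 9222)
(4450604 + O(325))*(X(-50, s) - 3905283) = (4450604 + 325)*(-2129 - 3905283) = 4450929*(-3907412) = -17391613385748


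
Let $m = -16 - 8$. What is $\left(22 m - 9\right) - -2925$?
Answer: $2388$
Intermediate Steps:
$m = -24$ ($m = -16 - 8 = -24$)
$\left(22 m - 9\right) - -2925 = \left(22 \left(-24\right) - 9\right) - -2925 = \left(-528 - 9\right) + 2925 = -537 + 2925 = 2388$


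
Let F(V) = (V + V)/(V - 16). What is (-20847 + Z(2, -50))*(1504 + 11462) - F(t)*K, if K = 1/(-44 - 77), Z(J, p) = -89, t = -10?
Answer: -427000564838/1573 ≈ -2.7146e+8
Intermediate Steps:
F(V) = 2*V/(-16 + V) (F(V) = (2*V)/(-16 + V) = 2*V/(-16 + V))
K = -1/121 (K = 1/(-121) = -1/121 ≈ -0.0082645)
(-20847 + Z(2, -50))*(1504 + 11462) - F(t)*K = (-20847 - 89)*(1504 + 11462) - 2*(-10)/(-16 - 10)*(-1)/121 = -20936*12966 - 2*(-10)/(-26)*(-1)/121 = -271456176 - 2*(-10)*(-1/26)*(-1)/121 = -271456176 - 10*(-1)/(13*121) = -271456176 - 1*(-10/1573) = -271456176 + 10/1573 = -427000564838/1573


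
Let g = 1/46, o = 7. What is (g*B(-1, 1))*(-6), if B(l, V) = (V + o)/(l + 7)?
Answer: -4/23 ≈ -0.17391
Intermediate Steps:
B(l, V) = (7 + V)/(7 + l) (B(l, V) = (V + 7)/(l + 7) = (7 + V)/(7 + l))
g = 1/46 (g = 1*(1/46) = 1/46 ≈ 0.021739)
(g*B(-1, 1))*(-6) = (((7 + 1)/(7 - 1))/46)*(-6) = ((8/6)/46)*(-6) = (((⅙)*8)/46)*(-6) = ((1/46)*(4/3))*(-6) = (2/69)*(-6) = -4/23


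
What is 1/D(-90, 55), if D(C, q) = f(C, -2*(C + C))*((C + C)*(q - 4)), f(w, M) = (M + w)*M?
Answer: -1/892296000 ≈ -1.1207e-9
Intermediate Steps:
f(w, M) = M*(M + w)
D(C, q) = 24*C³*(-4 + q) (D(C, q) = ((-2*(C + C))*(-2*(C + C) + C))*((C + C)*(q - 4)) = ((-4*C)*(-4*C + C))*((2*C)*(-4 + q)) = ((-4*C)*(-4*C + C))*(2*C*(-4 + q)) = ((-4*C)*(-3*C))*(2*C*(-4 + q)) = (12*C²)*(2*C*(-4 + q)) = 24*C³*(-4 + q))
1/D(-90, 55) = 1/(24*(-90)³*(-4 + 55)) = 1/(24*(-729000)*51) = 1/(-892296000) = -1/892296000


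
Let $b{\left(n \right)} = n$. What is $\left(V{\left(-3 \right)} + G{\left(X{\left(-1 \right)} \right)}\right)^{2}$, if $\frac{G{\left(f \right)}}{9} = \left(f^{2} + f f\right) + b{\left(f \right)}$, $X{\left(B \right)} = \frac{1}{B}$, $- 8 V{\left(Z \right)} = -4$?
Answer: $\frac{361}{4} \approx 90.25$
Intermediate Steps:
$V{\left(Z \right)} = \frac{1}{2}$ ($V{\left(Z \right)} = \left(- \frac{1}{8}\right) \left(-4\right) = \frac{1}{2}$)
$G{\left(f \right)} = 9 f + 18 f^{2}$ ($G{\left(f \right)} = 9 \left(\left(f^{2} + f f\right) + f\right) = 9 \left(\left(f^{2} + f^{2}\right) + f\right) = 9 \left(2 f^{2} + f\right) = 9 \left(f + 2 f^{2}\right) = 9 f + 18 f^{2}$)
$\left(V{\left(-3 \right)} + G{\left(X{\left(-1 \right)} \right)}\right)^{2} = \left(\frac{1}{2} + \frac{9 \left(1 + \frac{2}{-1}\right)}{-1}\right)^{2} = \left(\frac{1}{2} + 9 \left(-1\right) \left(1 + 2 \left(-1\right)\right)\right)^{2} = \left(\frac{1}{2} + 9 \left(-1\right) \left(1 - 2\right)\right)^{2} = \left(\frac{1}{2} + 9 \left(-1\right) \left(-1\right)\right)^{2} = \left(\frac{1}{2} + 9\right)^{2} = \left(\frac{19}{2}\right)^{2} = \frac{361}{4}$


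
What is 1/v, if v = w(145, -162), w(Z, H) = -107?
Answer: -1/107 ≈ -0.0093458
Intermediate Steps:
v = -107
1/v = 1/(-107) = -1/107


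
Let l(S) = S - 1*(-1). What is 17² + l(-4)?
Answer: 286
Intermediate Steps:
l(S) = 1 + S (l(S) = S + 1 = 1 + S)
17² + l(-4) = 17² + (1 - 4) = 289 - 3 = 286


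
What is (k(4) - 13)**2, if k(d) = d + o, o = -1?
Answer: 100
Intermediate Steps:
k(d) = -1 + d (k(d) = d - 1 = -1 + d)
(k(4) - 13)**2 = ((-1 + 4) - 13)**2 = (3 - 13)**2 = (-10)**2 = 100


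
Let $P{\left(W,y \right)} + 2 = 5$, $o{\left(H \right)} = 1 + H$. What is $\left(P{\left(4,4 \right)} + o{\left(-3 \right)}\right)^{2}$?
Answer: $1$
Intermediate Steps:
$P{\left(W,y \right)} = 3$ ($P{\left(W,y \right)} = -2 + 5 = 3$)
$\left(P{\left(4,4 \right)} + o{\left(-3 \right)}\right)^{2} = \left(3 + \left(1 - 3\right)\right)^{2} = \left(3 - 2\right)^{2} = 1^{2} = 1$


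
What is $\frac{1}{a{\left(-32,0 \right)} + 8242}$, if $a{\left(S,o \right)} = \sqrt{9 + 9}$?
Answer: $\frac{4121}{33965273} - \frac{3 \sqrt{2}}{67930546} \approx 0.00012127$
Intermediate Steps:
$a{\left(S,o \right)} = 3 \sqrt{2}$ ($a{\left(S,o \right)} = \sqrt{18} = 3 \sqrt{2}$)
$\frac{1}{a{\left(-32,0 \right)} + 8242} = \frac{1}{3 \sqrt{2} + 8242} = \frac{1}{8242 + 3 \sqrt{2}}$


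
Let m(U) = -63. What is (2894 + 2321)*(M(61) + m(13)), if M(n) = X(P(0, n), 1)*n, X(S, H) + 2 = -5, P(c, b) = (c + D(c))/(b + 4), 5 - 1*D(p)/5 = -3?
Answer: -2555350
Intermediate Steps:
D(p) = 40 (D(p) = 25 - 5*(-3) = 25 + 15 = 40)
P(c, b) = (40 + c)/(4 + b) (P(c, b) = (c + 40)/(b + 4) = (40 + c)/(4 + b))
X(S, H) = -7 (X(S, H) = -2 - 5 = -7)
M(n) = -7*n
(2894 + 2321)*(M(61) + m(13)) = (2894 + 2321)*(-7*61 - 63) = 5215*(-427 - 63) = 5215*(-490) = -2555350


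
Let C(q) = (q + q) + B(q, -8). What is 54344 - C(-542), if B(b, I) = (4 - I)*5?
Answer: 55368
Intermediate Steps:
B(b, I) = 20 - 5*I
C(q) = 60 + 2*q (C(q) = (q + q) + (20 - 5*(-8)) = 2*q + (20 + 40) = 2*q + 60 = 60 + 2*q)
54344 - C(-542) = 54344 - (60 + 2*(-542)) = 54344 - (60 - 1084) = 54344 - 1*(-1024) = 54344 + 1024 = 55368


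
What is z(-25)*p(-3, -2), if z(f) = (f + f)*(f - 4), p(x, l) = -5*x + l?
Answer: 18850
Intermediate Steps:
p(x, l) = l - 5*x
z(f) = 2*f*(-4 + f) (z(f) = (2*f)*(-4 + f) = 2*f*(-4 + f))
z(-25)*p(-3, -2) = (2*(-25)*(-4 - 25))*(-2 - 5*(-3)) = (2*(-25)*(-29))*(-2 + 15) = 1450*13 = 18850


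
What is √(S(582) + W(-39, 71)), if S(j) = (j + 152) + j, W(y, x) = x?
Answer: √1387 ≈ 37.242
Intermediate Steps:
S(j) = 152 + 2*j (S(j) = (152 + j) + j = 152 + 2*j)
√(S(582) + W(-39, 71)) = √((152 + 2*582) + 71) = √((152 + 1164) + 71) = √(1316 + 71) = √1387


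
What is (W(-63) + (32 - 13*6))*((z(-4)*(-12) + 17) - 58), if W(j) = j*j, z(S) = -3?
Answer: -19615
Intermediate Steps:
W(j) = j²
(W(-63) + (32 - 13*6))*((z(-4)*(-12) + 17) - 58) = ((-63)² + (32 - 13*6))*((-3*(-12) + 17) - 58) = (3969 + (32 - 78))*((36 + 17) - 58) = (3969 - 46)*(53 - 58) = 3923*(-5) = -19615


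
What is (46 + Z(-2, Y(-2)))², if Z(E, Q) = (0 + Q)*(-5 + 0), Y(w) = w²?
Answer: 676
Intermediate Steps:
Z(E, Q) = -5*Q (Z(E, Q) = Q*(-5) = -5*Q)
(46 + Z(-2, Y(-2)))² = (46 - 5*(-2)²)² = (46 - 5*4)² = (46 - 20)² = 26² = 676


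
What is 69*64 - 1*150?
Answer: 4266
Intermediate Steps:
69*64 - 1*150 = 4416 - 150 = 4266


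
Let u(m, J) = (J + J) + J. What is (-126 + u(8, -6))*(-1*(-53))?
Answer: -7632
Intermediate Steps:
u(m, J) = 3*J (u(m, J) = 2*J + J = 3*J)
(-126 + u(8, -6))*(-1*(-53)) = (-126 + 3*(-6))*(-1*(-53)) = (-126 - 18)*53 = -144*53 = -7632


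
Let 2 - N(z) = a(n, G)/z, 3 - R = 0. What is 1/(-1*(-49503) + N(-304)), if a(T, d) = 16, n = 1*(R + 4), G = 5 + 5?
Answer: 19/940596 ≈ 2.0200e-5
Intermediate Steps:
R = 3 (R = 3 - 1*0 = 3 + 0 = 3)
G = 10
n = 7 (n = 1*(3 + 4) = 1*7 = 7)
N(z) = 2 - 16/z
1/(-1*(-49503) + N(-304)) = 1/(-1*(-49503) + (2 - 16/(-304))) = 1/(49503 + (2 - 16*(-1/304))) = 1/(49503 + (2 + 1/19)) = 1/(49503 + 39/19) = 1/(940596/19) = 19/940596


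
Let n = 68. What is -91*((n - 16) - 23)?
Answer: -2639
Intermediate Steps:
-91*((n - 16) - 23) = -91*((68 - 16) - 23) = -91*(52 - 23) = -91*29 = -2639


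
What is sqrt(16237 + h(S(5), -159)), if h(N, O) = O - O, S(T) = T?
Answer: sqrt(16237) ≈ 127.42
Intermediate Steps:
h(N, O) = 0
sqrt(16237 + h(S(5), -159)) = sqrt(16237 + 0) = sqrt(16237)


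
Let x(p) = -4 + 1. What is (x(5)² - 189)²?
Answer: 32400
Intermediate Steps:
x(p) = -3
(x(5)² - 189)² = ((-3)² - 189)² = (9 - 189)² = (-180)² = 32400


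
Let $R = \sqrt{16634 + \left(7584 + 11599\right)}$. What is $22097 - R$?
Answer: $22097 - \sqrt{35817} \approx 21908.0$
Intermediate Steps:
$R = \sqrt{35817}$ ($R = \sqrt{16634 + 19183} = \sqrt{35817} \approx 189.25$)
$22097 - R = 22097 - \sqrt{35817}$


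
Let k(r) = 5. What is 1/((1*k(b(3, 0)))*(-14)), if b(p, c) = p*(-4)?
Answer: -1/70 ≈ -0.014286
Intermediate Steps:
b(p, c) = -4*p
1/((1*k(b(3, 0)))*(-14)) = 1/((1*5)*(-14)) = 1/(5*(-14)) = 1/(-70) = -1/70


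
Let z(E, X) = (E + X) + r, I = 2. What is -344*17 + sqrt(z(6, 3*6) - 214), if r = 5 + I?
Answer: -5848 + I*sqrt(183) ≈ -5848.0 + 13.528*I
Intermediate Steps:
r = 7 (r = 5 + 2 = 7)
z(E, X) = 7 + E + X (z(E, X) = (E + X) + 7 = 7 + E + X)
-344*17 + sqrt(z(6, 3*6) - 214) = -344*17 + sqrt((7 + 6 + 3*6) - 214) = -5848 + sqrt((7 + 6 + 18) - 214) = -5848 + sqrt(31 - 214) = -5848 + sqrt(-183) = -5848 + I*sqrt(183)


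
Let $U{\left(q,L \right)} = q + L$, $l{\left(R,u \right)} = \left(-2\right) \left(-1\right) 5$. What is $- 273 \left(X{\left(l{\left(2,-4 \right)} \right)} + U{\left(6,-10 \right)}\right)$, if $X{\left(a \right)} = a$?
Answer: $-1638$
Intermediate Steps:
$l{\left(R,u \right)} = 10$ ($l{\left(R,u \right)} = 2 \cdot 5 = 10$)
$U{\left(q,L \right)} = L + q$
$- 273 \left(X{\left(l{\left(2,-4 \right)} \right)} + U{\left(6,-10 \right)}\right) = - 273 \left(10 + \left(-10 + 6\right)\right) = - 273 \left(10 - 4\right) = \left(-273\right) 6 = -1638$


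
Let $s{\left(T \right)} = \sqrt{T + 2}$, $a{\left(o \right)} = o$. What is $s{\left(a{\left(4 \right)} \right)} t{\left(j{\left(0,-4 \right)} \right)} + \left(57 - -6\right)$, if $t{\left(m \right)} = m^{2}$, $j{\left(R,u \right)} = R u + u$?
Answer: $63 + 16 \sqrt{6} \approx 102.19$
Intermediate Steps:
$s{\left(T \right)} = \sqrt{2 + T}$
$j{\left(R,u \right)} = u + R u$
$s{\left(a{\left(4 \right)} \right)} t{\left(j{\left(0,-4 \right)} \right)} + \left(57 - -6\right) = \sqrt{2 + 4} \left(- 4 \left(1 + 0\right)\right)^{2} + \left(57 - -6\right) = \sqrt{6} \left(\left(-4\right) 1\right)^{2} + \left(57 + 6\right) = \sqrt{6} \left(-4\right)^{2} + 63 = \sqrt{6} \cdot 16 + 63 = 16 \sqrt{6} + 63 = 63 + 16 \sqrt{6}$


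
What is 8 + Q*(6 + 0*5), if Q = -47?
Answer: -274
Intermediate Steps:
8 + Q*(6 + 0*5) = 8 - 47*(6 + 0*5) = 8 - 47*(6 + 0) = 8 - 47*6 = 8 - 282 = -274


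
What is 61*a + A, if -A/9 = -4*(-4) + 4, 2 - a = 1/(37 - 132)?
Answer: -5449/95 ≈ -57.358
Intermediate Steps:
a = 191/95 (a = 2 - 1/(37 - 132) = 2 - 1/(-95) = 2 - 1*(-1/95) = 2 + 1/95 = 191/95 ≈ 2.0105)
A = -180 (A = -9*(-4*(-4) + 4) = -9*(16 + 4) = -9*20 = -180)
61*a + A = 61*(191/95) - 180 = 11651/95 - 180 = -5449/95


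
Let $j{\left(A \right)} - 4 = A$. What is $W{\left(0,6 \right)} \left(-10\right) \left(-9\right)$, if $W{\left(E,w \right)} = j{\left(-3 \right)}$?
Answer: $90$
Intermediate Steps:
$j{\left(A \right)} = 4 + A$
$W{\left(E,w \right)} = 1$ ($W{\left(E,w \right)} = 4 - 3 = 1$)
$W{\left(0,6 \right)} \left(-10\right) \left(-9\right) = 1 \left(-10\right) \left(-9\right) = \left(-10\right) \left(-9\right) = 90$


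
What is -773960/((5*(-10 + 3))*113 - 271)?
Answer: 386980/2113 ≈ 183.14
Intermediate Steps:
-773960/((5*(-10 + 3))*113 - 271) = -773960/((5*(-7))*113 - 271) = -773960/(-35*113 - 271) = -773960/(-3955 - 271) = -773960/(-4226) = -773960*(-1/4226) = 386980/2113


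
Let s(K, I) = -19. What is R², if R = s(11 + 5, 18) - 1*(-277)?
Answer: 66564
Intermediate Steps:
R = 258 (R = -19 - 1*(-277) = -19 + 277 = 258)
R² = 258² = 66564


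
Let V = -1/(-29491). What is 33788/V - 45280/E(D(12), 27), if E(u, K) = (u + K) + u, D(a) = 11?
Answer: 48825608212/49 ≈ 9.9644e+8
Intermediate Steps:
E(u, K) = K + 2*u (E(u, K) = (K + u) + u = K + 2*u)
V = 1/29491 (V = -1*(-1/29491) = 1/29491 ≈ 3.3909e-5)
33788/V - 45280/E(D(12), 27) = 33788/(1/29491) - 45280/(27 + 2*11) = 33788*29491 - 45280/(27 + 22) = 996441908 - 45280/49 = 48825608212/49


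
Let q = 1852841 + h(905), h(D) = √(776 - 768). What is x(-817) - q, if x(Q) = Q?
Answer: -1853658 - 2*√2 ≈ -1.8537e+6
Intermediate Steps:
h(D) = 2*√2 (h(D) = √8 = 2*√2)
q = 1852841 + 2*√2 ≈ 1.8528e+6
x(-817) - q = -817 - (1852841 + 2*√2) = -817 + (-1852841 - 2*√2) = -1853658 - 2*√2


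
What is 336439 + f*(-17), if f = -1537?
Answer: 362568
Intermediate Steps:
336439 + f*(-17) = 336439 - 1537*(-17) = 336439 + 26129 = 362568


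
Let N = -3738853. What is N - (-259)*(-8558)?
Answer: -5955375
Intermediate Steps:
N - (-259)*(-8558) = -3738853 - (-259)*(-8558) = -3738853 - 1*2216522 = -3738853 - 2216522 = -5955375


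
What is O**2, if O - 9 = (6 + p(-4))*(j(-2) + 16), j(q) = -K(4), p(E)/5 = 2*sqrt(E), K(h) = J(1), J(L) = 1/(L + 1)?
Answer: -85696 + 63240*I ≈ -85696.0 + 63240.0*I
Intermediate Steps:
J(L) = 1/(1 + L)
K(h) = 1/2 (K(h) = 1/(1 + 1) = 1/2)
p(E) = 10*sqrt(E) (p(E) = 5*(2*sqrt(E)) = 10*sqrt(E))
j(q) = -1/2 (j(q) = -1*1/2 = -1/2)
O = 102 + 310*I (O = 9 + (6 + 10*sqrt(-4))*(-1/2 + 16) = 9 + (6 + 10*(2*I))*(31/2) = 9 + (6 + 20*I)*(31/2) = 9 + (93 + 310*I) = 102 + 310*I ≈ 102.0 + 310.0*I)
O**2 = (102 + 310*I)**2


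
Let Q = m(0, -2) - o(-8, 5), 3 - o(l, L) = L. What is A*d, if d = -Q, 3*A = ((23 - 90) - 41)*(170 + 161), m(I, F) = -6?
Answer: -47664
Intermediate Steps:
o(l, L) = 3 - L
A = -11916 (A = (((23 - 90) - 41)*(170 + 161))/3 = ((-67 - 41)*331)/3 = (-108*331)/3 = (⅓)*(-35748) = -11916)
Q = -4 (Q = -6 - (3 - 1*5) = -6 - (3 - 5) = -6 - 1*(-2) = -6 + 2 = -4)
d = 4 (d = -1*(-4) = 4)
A*d = -11916*4 = -47664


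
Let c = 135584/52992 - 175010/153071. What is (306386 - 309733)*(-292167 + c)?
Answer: 247878021867434975/253485576 ≈ 9.7788e+8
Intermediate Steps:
c = 358745267/253485576 (c = 135584*(1/52992) - 175010*1/153071 = 4237/1656 - 175010/153071 = 358745267/253485576 ≈ 1.4152)
(306386 - 309733)*(-292167 + c) = (306386 - 309733)*(-292167 + 358745267/253485576) = -3347*(-74059761537925/253485576) = 247878021867434975/253485576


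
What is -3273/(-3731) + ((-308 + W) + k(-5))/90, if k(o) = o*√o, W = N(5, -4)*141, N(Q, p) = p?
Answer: -1479431/167895 - I*√5/18 ≈ -8.8116 - 0.12423*I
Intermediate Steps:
W = -564 (W = -4*141 = -564)
k(o) = o^(3/2)
-3273/(-3731) + ((-308 + W) + k(-5))/90 = -3273/(-3731) + ((-308 - 564) + (-5)^(3/2))/90 = -3273*(-1/3731) + (-872 - 5*I*√5)*(1/90) = 3273/3731 + (-436/45 - I*√5/18) = -1479431/167895 - I*√5/18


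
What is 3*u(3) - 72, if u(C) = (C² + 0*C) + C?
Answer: -36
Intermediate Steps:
u(C) = C + C² (u(C) = (C² + 0) + C = C² + C = C + C²)
3*u(3) - 72 = 3*(3*(1 + 3)) - 72 = 3*(3*4) - 72 = 3*12 - 72 = 36 - 72 = -36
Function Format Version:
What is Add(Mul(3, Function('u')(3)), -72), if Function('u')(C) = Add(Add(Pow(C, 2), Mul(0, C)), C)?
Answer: -36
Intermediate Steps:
Function('u')(C) = Add(C, Pow(C, 2)) (Function('u')(C) = Add(Add(Pow(C, 2), 0), C) = Add(Pow(C, 2), C) = Add(C, Pow(C, 2)))
Add(Mul(3, Function('u')(3)), -72) = Add(Mul(3, Mul(3, Add(1, 3))), -72) = Add(Mul(3, Mul(3, 4)), -72) = Add(Mul(3, 12), -72) = Add(36, -72) = -36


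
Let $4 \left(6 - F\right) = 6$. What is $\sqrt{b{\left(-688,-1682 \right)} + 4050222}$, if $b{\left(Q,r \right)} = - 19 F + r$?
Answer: $\frac{\sqrt{16193818}}{2} \approx 2012.1$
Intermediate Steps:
$F = \frac{9}{2}$ ($F = 6 - \frac{3}{2} = \frac{9}{2} \approx 4.5$)
$b{\left(Q,r \right)} = - \frac{171}{2} + r$ ($b{\left(Q,r \right)} = \left(-19\right) \frac{9}{2} + r = - \frac{171}{2} + r$)
$\sqrt{b{\left(-688,-1682 \right)} + 4050222} = \sqrt{\left(- \frac{171}{2} - 1682\right) + 4050222} = \sqrt{- \frac{3535}{2} + 4050222} = \sqrt{\frac{8096909}{2}} = \frac{\sqrt{16193818}}{2}$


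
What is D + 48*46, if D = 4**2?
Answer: 2224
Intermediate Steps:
D = 16
D + 48*46 = 16 + 48*46 = 16 + 2208 = 2224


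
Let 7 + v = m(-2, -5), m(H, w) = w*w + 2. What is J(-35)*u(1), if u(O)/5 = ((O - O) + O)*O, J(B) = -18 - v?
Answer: -190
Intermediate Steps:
m(H, w) = 2 + w**2 (m(H, w) = w**2 + 2 = 2 + w**2)
v = 20 (v = -7 + (2 + (-5)**2) = -7 + (2 + 25) = -7 + 27 = 20)
J(B) = -38 (J(B) = -18 - 1*20 = -18 - 20 = -38)
u(O) = 5*O**2 (u(O) = 5*(((O - O) + O)*O) = 5*((0 + O)*O) = 5*(O*O) = 5*O**2)
J(-35)*u(1) = -190*1**2 = -190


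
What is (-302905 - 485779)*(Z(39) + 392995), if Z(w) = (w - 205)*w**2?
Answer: -110817200156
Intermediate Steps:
Z(w) = w**2*(-205 + w) (Z(w) = (-205 + w)*w**2 = w**2*(-205 + w))
(-302905 - 485779)*(Z(39) + 392995) = (-302905 - 485779)*(39**2*(-205 + 39) + 392995) = -788684*(1521*(-166) + 392995) = -788684*(-252486 + 392995) = -788684*140509 = -110817200156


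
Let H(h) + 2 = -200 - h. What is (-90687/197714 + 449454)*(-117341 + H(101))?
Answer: -6397937002254/121 ≈ -5.2875e+10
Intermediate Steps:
H(h) = -202 - h (H(h) = -2 + (-200 - h) = -202 - h)
(-90687/197714 + 449454)*(-117341 + H(101)) = (-90687/197714 + 449454)*(-117341 + (-202 - 1*101)) = (-90687*1/197714 + 449454)*(-117341 + (-202 - 101)) = (-111/242 + 449454)*(-117341 - 303) = (108767757/242)*(-117644) = -6397937002254/121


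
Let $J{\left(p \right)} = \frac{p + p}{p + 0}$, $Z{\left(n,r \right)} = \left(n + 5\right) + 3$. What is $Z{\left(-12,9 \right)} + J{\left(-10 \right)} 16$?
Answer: $28$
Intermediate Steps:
$Z{\left(n,r \right)} = 8 + n$ ($Z{\left(n,r \right)} = \left(5 + n\right) + 3 = 8 + n$)
$J{\left(p \right)} = 2$ ($J{\left(p \right)} = \frac{2 p}{p} = 2$)
$Z{\left(-12,9 \right)} + J{\left(-10 \right)} 16 = \left(8 - 12\right) + 2 \cdot 16 = -4 + 32 = 28$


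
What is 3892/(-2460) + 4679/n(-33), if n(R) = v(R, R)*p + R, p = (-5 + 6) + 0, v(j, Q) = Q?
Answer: -326867/4510 ≈ -72.476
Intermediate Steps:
p = 1 (p = 1 + 0 = 1)
n(R) = 2*R (n(R) = R*1 + R = R + R = 2*R)
3892/(-2460) + 4679/n(-33) = 3892/(-2460) + 4679/((2*(-33))) = 3892*(-1/2460) + 4679/(-66) = -973/615 + 4679*(-1/66) = -973/615 - 4679/66 = -326867/4510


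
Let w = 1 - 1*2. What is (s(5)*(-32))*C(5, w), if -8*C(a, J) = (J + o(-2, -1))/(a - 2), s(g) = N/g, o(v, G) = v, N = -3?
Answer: 12/5 ≈ 2.4000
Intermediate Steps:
s(g) = -3/g
w = -1 (w = 1 - 2 = -1)
C(a, J) = -(-2 + J)/(8*(-2 + a)) (C(a, J) = -(J - 2)/(8*(a - 2)) = -(-2 + J)/(8*(-2 + a)))
(s(5)*(-32))*C(5, w) = (-3/5*(-32))*((2 - 1*(-1))/(8*(-2 + 5))) = (-3*1/5*(-32))*((1/8)*(2 + 1)/3) = (-3/5*(-32))*((1/8)*(1/3)*3) = (96/5)*(1/8) = 12/5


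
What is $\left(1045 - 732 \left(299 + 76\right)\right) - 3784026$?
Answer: $-4057481$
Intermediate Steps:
$\left(1045 - 732 \left(299 + 76\right)\right) - 3784026 = \left(1045 - 274500\right) - 3784026 = -273455 - 3784026 = -4057481$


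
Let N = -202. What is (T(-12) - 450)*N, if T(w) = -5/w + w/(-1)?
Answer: 530351/6 ≈ 88392.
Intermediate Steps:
T(w) = -w - 5/w (T(w) = -5/w + w*(-1) = -5/w - w = -w - 5/w)
(T(-12) - 450)*N = ((-1*(-12) - 5/(-12)) - 450)*(-202) = ((12 - 5*(-1/12)) - 450)*(-202) = ((12 + 5/12) - 450)*(-202) = (149/12 - 450)*(-202) = -5251/12*(-202) = 530351/6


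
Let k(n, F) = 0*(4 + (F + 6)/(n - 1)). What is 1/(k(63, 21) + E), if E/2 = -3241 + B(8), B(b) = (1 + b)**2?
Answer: -1/6320 ≈ -0.00015823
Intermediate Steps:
k(n, F) = 0 (k(n, F) = 0*(4 + (6 + F)/(-1 + n)) = 0)
E = -6320 (E = 2*(-3241 + (1 + 8)**2) = 2*(-3241 + 9**2) = 2*(-3241 + 81) = 2*(-3160) = -6320)
1/(k(63, 21) + E) = 1/(0 - 6320) = 1/(-6320) = -1/6320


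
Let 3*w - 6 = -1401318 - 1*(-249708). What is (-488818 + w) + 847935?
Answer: -24751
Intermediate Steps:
w = -383868 (w = 2 + (-1401318 - 1*(-249708))/3 = 2 + (-1401318 + 249708)/3 = 2 + (⅓)*(-1151610) = 2 - 383870 = -383868)
(-488818 + w) + 847935 = (-488818 - 383868) + 847935 = -872686 + 847935 = -24751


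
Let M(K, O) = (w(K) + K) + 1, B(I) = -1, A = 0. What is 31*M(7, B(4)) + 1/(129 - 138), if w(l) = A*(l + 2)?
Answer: 2231/9 ≈ 247.89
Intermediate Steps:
w(l) = 0 (w(l) = 0*(l + 2) = 0*(2 + l) = 0)
M(K, O) = 1 + K (M(K, O) = (0 + K) + 1 = K + 1 = 1 + K)
31*M(7, B(4)) + 1/(129 - 138) = 31*(1 + 7) + 1/(129 - 138) = 31*8 + 1/(-9) = 248 - ⅑ = 2231/9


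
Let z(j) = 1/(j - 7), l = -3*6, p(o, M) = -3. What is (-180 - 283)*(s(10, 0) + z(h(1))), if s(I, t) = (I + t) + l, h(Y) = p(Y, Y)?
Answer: 37503/10 ≈ 3750.3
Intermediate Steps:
h(Y) = -3
l = -18
z(j) = 1/(-7 + j)
s(I, t) = -18 + I + t (s(I, t) = (I + t) - 18 = -18 + I + t)
(-180 - 283)*(s(10, 0) + z(h(1))) = (-180 - 283)*((-18 + 10 + 0) + 1/(-7 - 3)) = -463*(-8 + 1/(-10)) = -463*(-8 - ⅒) = -463*(-81/10) = 37503/10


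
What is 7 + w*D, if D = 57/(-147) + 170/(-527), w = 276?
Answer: -287171/1519 ≈ -189.05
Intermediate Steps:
D = -1079/1519 (D = 57*(-1/147) + 170*(-1/527) = -19/49 - 10/31 = -1079/1519 ≈ -0.71034)
7 + w*D = 7 + 276*(-1079/1519) = 7 - 297804/1519 = -287171/1519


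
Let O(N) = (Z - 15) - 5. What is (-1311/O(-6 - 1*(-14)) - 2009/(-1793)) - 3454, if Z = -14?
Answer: -208143819/60962 ≈ -3414.3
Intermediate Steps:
O(N) = -34 (O(N) = (-14 - 15) - 5 = -29 - 5 = -34)
(-1311/O(-6 - 1*(-14)) - 2009/(-1793)) - 3454 = (-1311/(-34) - 2009/(-1793)) - 3454 = (-1311*(-1/34) - 2009*(-1/1793)) - 3454 = (1311/34 + 2009/1793) - 3454 = 2418929/60962 - 3454 = -208143819/60962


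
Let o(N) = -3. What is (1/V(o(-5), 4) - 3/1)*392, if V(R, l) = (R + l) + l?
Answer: -5488/5 ≈ -1097.6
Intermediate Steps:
V(R, l) = R + 2*l
(1/V(o(-5), 4) - 3/1)*392 = (1/(-3 + 2*4) - 3/1)*392 = (1/(-3 + 8) - 3*1)*392 = (1/5 - 3)*392 = (1*(⅕) - 3)*392 = (⅕ - 3)*392 = -14/5*392 = -5488/5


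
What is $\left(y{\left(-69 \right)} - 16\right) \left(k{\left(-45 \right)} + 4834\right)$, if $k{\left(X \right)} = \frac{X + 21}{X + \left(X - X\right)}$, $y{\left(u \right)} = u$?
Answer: $- \frac{1232806}{3} \approx -4.1094 \cdot 10^{5}$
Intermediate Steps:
$k{\left(X \right)} = \frac{21 + X}{X}$ ($k{\left(X \right)} = \frac{21 + X}{X + 0} = \frac{21 + X}{X}$)
$\left(y{\left(-69 \right)} - 16\right) \left(k{\left(-45 \right)} + 4834\right) = \left(-69 - 16\right) \left(\frac{21 - 45}{-45} + 4834\right) = - 85 \left(\left(- \frac{1}{45}\right) \left(-24\right) + 4834\right) = - 85 \left(\frac{8}{15} + 4834\right) = \left(-85\right) \frac{72518}{15} = - \frac{1232806}{3}$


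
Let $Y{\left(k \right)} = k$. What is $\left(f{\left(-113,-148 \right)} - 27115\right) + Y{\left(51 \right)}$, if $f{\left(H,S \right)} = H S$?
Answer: $-10340$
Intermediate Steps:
$\left(f{\left(-113,-148 \right)} - 27115\right) + Y{\left(51 \right)} = \left(\left(-113\right) \left(-148\right) - 27115\right) + 51 = \left(16724 - 27115\right) + 51 = -10391 + 51 = -10340$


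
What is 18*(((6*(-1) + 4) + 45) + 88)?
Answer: 2358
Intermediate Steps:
18*(((6*(-1) + 4) + 45) + 88) = 18*(((-6 + 4) + 45) + 88) = 18*((-2 + 45) + 88) = 18*(43 + 88) = 18*131 = 2358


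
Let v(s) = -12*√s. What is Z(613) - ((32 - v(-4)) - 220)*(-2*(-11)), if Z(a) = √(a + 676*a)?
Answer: 4136 + √415001 - 528*I ≈ 4780.2 - 528.0*I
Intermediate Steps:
Z(a) = √677*√a (Z(a) = √(677*a) = √677*√a)
Z(613) - ((32 - v(-4)) - 220)*(-2*(-11)) = √677*√613 - ((32 - (-12)*√(-4)) - 220)*(-2*(-11)) = √415001 - ((32 - (-12)*2*I) - 220)*22 = √415001 - ((32 - (-24)*I) - 220)*22 = √415001 - ((32 + 24*I) - 220)*22 = √415001 - (-188 + 24*I)*22 = √415001 - (-4136 + 528*I) = √415001 + (4136 - 528*I) = 4136 + √415001 - 528*I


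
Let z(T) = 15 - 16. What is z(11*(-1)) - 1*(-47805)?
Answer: 47804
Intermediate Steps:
z(T) = -1
z(11*(-1)) - 1*(-47805) = -1 - 1*(-47805) = -1 + 47805 = 47804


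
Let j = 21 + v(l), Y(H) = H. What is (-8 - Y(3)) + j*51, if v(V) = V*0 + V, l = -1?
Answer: 1009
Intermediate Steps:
v(V) = V (v(V) = 0 + V = V)
j = 20 (j = 21 - 1 = 20)
(-8 - Y(3)) + j*51 = (-8 - 1*3) + 20*51 = (-8 - 3) + 1020 = -11 + 1020 = 1009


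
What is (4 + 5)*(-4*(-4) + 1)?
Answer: 153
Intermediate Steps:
(4 + 5)*(-4*(-4) + 1) = 9*(16 + 1) = 9*17 = 153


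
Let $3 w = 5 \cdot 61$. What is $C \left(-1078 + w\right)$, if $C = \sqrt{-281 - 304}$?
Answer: $- 2929 i \sqrt{65} \approx - 23614.0 i$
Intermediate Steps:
$C = 3 i \sqrt{65}$ ($C = \sqrt{-585} = 3 i \sqrt{65} \approx 24.187 i$)
$w = \frac{305}{3}$ ($w = \frac{5 \cdot 61}{3} = \frac{1}{3} \cdot 305 = \frac{305}{3} \approx 101.67$)
$C \left(-1078 + w\right) = 3 i \sqrt{65} \left(-1078 + \frac{305}{3}\right) = 3 i \sqrt{65} \left(- \frac{2929}{3}\right) = - 2929 i \sqrt{65}$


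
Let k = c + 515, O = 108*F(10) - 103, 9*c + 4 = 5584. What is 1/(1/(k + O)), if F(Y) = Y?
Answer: 2112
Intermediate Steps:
c = 620 (c = -4/9 + (⅑)*5584 = -4/9 + 5584/9 = 620)
O = 977 (O = 108*10 - 103 = 1080 - 103 = 977)
k = 1135 (k = 620 + 515 = 1135)
1/(1/(k + O)) = 1/(1/(1135 + 977)) = 1/(1/2112) = 2112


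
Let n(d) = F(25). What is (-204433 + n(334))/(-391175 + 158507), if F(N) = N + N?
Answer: 204383/232668 ≈ 0.87843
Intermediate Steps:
F(N) = 2*N
n(d) = 50 (n(d) = 2*25 = 50)
(-204433 + n(334))/(-391175 + 158507) = (-204433 + 50)/(-391175 + 158507) = -204383/(-232668) = -204383*(-1/232668) = 204383/232668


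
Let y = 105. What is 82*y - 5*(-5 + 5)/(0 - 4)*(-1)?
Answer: 8610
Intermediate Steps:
82*y - 5*(-5 + 5)/(0 - 4)*(-1) = 82*105 - 5*(-5 + 5)/(0 - 4)*(-1) = 8610 - 0/(-4)*(-1) = 8610 - 0*(-1)/4*(-1) = 8610 - 5*0*(-1) = 8610 + 0*(-1) = 8610 + 0 = 8610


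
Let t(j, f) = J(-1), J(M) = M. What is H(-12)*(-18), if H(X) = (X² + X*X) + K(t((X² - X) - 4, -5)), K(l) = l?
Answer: -5166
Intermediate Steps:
t(j, f) = -1
H(X) = -1 + 2*X² (H(X) = (X² + X*X) - 1 = (X² + X²) - 1 = 2*X² - 1 = -1 + 2*X²)
H(-12)*(-18) = (-1 + 2*(-12)²)*(-18) = (-1 + 2*144)*(-18) = (-1 + 288)*(-18) = 287*(-18) = -5166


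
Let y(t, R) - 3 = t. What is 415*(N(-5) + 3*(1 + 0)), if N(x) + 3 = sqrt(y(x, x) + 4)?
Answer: 415*sqrt(2) ≈ 586.90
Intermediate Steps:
y(t, R) = 3 + t
N(x) = -3 + sqrt(7 + x) (N(x) = -3 + sqrt((3 + x) + 4) = -3 + sqrt(7 + x))
415*(N(-5) + 3*(1 + 0)) = 415*((-3 + sqrt(7 - 5)) + 3*(1 + 0)) = 415*((-3 + sqrt(2)) + 3*1) = 415*((-3 + sqrt(2)) + 3) = 415*sqrt(2)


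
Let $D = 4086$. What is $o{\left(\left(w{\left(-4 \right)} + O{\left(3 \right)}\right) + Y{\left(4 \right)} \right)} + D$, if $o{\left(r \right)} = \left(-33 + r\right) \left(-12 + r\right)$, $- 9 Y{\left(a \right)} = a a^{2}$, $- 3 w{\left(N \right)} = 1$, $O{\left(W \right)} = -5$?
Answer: $\frac{420946}{81} \approx 5196.9$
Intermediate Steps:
$w{\left(N \right)} = - \frac{1}{3}$ ($w{\left(N \right)} = \left(- \frac{1}{3}\right) 1 = - \frac{1}{3}$)
$Y{\left(a \right)} = - \frac{a^{3}}{9}$ ($Y{\left(a \right)} = - \frac{a a^{2}}{9} = - \frac{a^{3}}{9}$)
$o{\left(\left(w{\left(-4 \right)} + O{\left(3 \right)}\right) + Y{\left(4 \right)} \right)} + D = \left(396 + \left(\left(- \frac{1}{3} - 5\right) - \frac{4^{3}}{9}\right)^{2} - 45 \left(\left(- \frac{1}{3} - 5\right) - \frac{4^{3}}{9}\right)\right) + 4086 = \left(396 + \left(- \frac{16}{3} - \frac{64}{9}\right)^{2} - 45 \left(- \frac{16}{3} - \frac{64}{9}\right)\right) + 4086 = \left(396 + \left(- \frac{112}{9}\right)^{2} - -560\right) + 4086 = \left(396 + \frac{12544}{81} + 560\right) + 4086 = \frac{89980}{81} + 4086 = \frac{420946}{81}$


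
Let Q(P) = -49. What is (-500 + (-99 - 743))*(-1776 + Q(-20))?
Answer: 2449150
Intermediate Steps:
(-500 + (-99 - 743))*(-1776 + Q(-20)) = (-500 + (-99 - 743))*(-1776 - 49) = (-500 - 842)*(-1825) = -1342*(-1825) = 2449150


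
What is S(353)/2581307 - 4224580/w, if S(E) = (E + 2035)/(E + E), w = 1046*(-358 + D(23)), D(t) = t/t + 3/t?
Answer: 22134300318212333/1955795333103432 ≈ 11.317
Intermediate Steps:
D(t) = 1 + 3/t
w = -8585568/23 (w = 1046*(-358 + (3 + 23)/23) = 1046*(-358 + (1/23)*26) = 1046*(-358 + 26/23) = 1046*(-8208/23) = -8585568/23 ≈ -3.7329e+5)
S(E) = (2035 + E)/(2*E) (S(E) = (2035 + E)/((2*E)) = (2035 + E)*(1/(2*E)) = (2035 + E)/(2*E))
S(353)/2581307 - 4224580/w = ((1/2)*(2035 + 353)/353)/2581307 - 4224580/(-8585568/23) = ((1/2)*(1/353)*2388)*(1/2581307) - 4224580*(-23/8585568) = (1194/353)*(1/2581307) + 24291335/2146392 = 1194/911201371 + 24291335/2146392 = 22134300318212333/1955795333103432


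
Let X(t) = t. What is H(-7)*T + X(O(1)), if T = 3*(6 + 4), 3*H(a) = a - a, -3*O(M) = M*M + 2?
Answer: -1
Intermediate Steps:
O(M) = -⅔ - M²/3 (O(M) = -(M*M + 2)/3 = -(M² + 2)/3 = -(2 + M²)/3 = -⅔ - M²/3)
H(a) = 0 (H(a) = (a - a)/3 = (⅓)*0 = 0)
T = 30 (T = 3*10 = 30)
H(-7)*T + X(O(1)) = 0*30 + (-⅔ - ⅓*1²) = 0 + (-⅔ - ⅓*1) = 0 + (-⅔ - ⅓) = 0 - 1 = -1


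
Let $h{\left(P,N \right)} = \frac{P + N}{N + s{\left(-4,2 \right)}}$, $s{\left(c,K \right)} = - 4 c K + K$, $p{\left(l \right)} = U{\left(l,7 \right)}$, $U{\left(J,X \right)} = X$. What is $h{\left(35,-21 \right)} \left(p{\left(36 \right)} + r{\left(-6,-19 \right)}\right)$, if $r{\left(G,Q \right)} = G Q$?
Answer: $\frac{1694}{13} \approx 130.31$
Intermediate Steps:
$p{\left(l \right)} = 7$
$s{\left(c,K \right)} = K - 4 K c$ ($s{\left(c,K \right)} = - 4 K c + K = K - 4 K c$)
$h{\left(P,N \right)} = \frac{N + P}{34 + N}$ ($h{\left(P,N \right)} = \frac{P + N}{N + 2 \left(1 - -16\right)} = \frac{N + P}{N + 2 \left(1 + 16\right)} = \frac{N + P}{N + 2 \cdot 17} = \frac{N + P}{N + 34} = \frac{N + P}{34 + N}$)
$h{\left(35,-21 \right)} \left(p{\left(36 \right)} + r{\left(-6,-19 \right)}\right) = \frac{-21 + 35}{34 - 21} \left(7 - -114\right) = \frac{1}{13} \cdot 14 \left(7 + 114\right) = \frac{1}{13} \cdot 14 \cdot 121 = \frac{14}{13} \cdot 121 = \frac{1694}{13}$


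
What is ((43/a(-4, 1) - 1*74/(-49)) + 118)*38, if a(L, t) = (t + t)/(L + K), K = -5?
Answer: -137769/49 ≈ -2811.6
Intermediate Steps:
a(L, t) = 2*t/(-5 + L) (a(L, t) = (t + t)/(L - 5) = (2*t)/(-5 + L) = 2*t/(-5 + L))
((43/a(-4, 1) - 1*74/(-49)) + 118)*38 = ((43/((2*1/(-5 - 4))) - 1*74/(-49)) + 118)*38 = ((43/((2*1/(-9))) - 74*(-1/49)) + 118)*38 = ((43/((2*1*(-1/9))) + 74/49) + 118)*38 = ((43/(-2/9) + 74/49) + 118)*38 = ((43*(-9/2) + 74/49) + 118)*38 = ((-387/2 + 74/49) + 118)*38 = (-18815/98 + 118)*38 = -7251/98*38 = -137769/49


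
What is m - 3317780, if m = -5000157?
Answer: -8317937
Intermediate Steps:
m - 3317780 = -5000157 - 3317780 = -8317937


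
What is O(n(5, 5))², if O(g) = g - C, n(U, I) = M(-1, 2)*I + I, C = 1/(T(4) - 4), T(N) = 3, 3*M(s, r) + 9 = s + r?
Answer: 484/9 ≈ 53.778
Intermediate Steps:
M(s, r) = -3 + r/3 + s/3 (M(s, r) = -3 + (s + r)/3 = -3 + (r + s)/3 = -3 + (r/3 + s/3) = -3 + r/3 + s/3)
C = -1 (C = 1/(3 - 4) = 1/(-1) = -1)
n(U, I) = -5*I/3 (n(U, I) = (-3 + (⅓)*2 + (⅓)*(-1))*I + I = (-3 + ⅔ - ⅓)*I + I = -8*I/3 + I = -5*I/3)
O(g) = 1 + g (O(g) = g - 1*(-1) = g + 1 = 1 + g)
O(n(5, 5))² = (1 - 5/3*5)² = (1 - 25/3)² = (-22/3)² = 484/9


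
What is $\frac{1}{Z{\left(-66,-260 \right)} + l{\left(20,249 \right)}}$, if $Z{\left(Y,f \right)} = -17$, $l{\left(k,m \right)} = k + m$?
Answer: $\frac{1}{252} \approx 0.0039683$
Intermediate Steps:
$\frac{1}{Z{\left(-66,-260 \right)} + l{\left(20,249 \right)}} = \frac{1}{-17 + \left(20 + 249\right)} = \frac{1}{-17 + 269} = \frac{1}{252}$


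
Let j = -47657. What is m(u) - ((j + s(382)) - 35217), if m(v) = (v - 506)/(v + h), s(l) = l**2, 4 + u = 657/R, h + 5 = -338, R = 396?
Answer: -958022383/15195 ≈ -63049.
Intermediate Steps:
h = -343 (h = -5 - 338 = -343)
u = -103/44 (u = -4 + 657/396 = -4 + 657*(1/396) = -4 + 73/44 = -103/44 ≈ -2.3409)
m(v) = (-506 + v)/(-343 + v) (m(v) = (v - 506)/(v - 343) = (-506 + v)/(-343 + v))
m(u) - ((j + s(382)) - 35217) = (-506 - 103/44)/(-343 - 103/44) - ((-47657 + 382**2) - 35217) = -22367/44/(-15195/44) - ((-47657 + 145924) - 35217) = -44/15195*(-22367/44) - (98267 - 35217) = 22367/15195 - 1*63050 = 22367/15195 - 63050 = -958022383/15195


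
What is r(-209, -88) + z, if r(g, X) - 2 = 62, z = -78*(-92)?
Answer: 7240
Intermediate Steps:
z = 7176
r(g, X) = 64 (r(g, X) = 2 + 62 = 64)
r(-209, -88) + z = 64 + 7176 = 7240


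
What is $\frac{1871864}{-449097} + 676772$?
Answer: $\frac{303934403020}{449097} \approx 6.7677 \cdot 10^{5}$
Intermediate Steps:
$\frac{1871864}{-449097} + 676772 = 1871864 \left(- \frac{1}{449097}\right) + 676772 = - \frac{1871864}{449097} + 676772 = \frac{303934403020}{449097}$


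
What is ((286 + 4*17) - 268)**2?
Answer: 7396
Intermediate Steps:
((286 + 4*17) - 268)**2 = ((286 + 68) - 268)**2 = (354 - 268)**2 = 86**2 = 7396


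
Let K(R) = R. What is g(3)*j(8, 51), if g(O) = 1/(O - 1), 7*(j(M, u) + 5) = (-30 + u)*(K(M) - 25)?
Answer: -28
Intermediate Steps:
j(M, u) = -5 + (-30 + u)*(-25 + M)/7 (j(M, u) = -5 + ((-30 + u)*(M - 25))/7 = -5 + ((-30 + u)*(-25 + M))/7 = -5 + (-30 + u)*(-25 + M)/7)
g(O) = 1/(-1 + O)
g(3)*j(8, 51) = (715/7 - 30/7*8 - 25/7*51 + (⅐)*8*51)/(-1 + 3) = (715/7 - 240/7 - 1275/7 + 408/7)/2 = (½)*(-56) = -28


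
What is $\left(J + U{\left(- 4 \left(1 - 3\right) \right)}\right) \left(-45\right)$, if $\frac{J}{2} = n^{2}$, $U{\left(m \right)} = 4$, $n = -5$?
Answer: $-2430$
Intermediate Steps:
$J = 50$ ($J = 2 \left(-5\right)^{2} = 2 \cdot 25 = 50$)
$\left(J + U{\left(- 4 \left(1 - 3\right) \right)}\right) \left(-45\right) = \left(50 + 4\right) \left(-45\right) = 54 \left(-45\right) = -2430$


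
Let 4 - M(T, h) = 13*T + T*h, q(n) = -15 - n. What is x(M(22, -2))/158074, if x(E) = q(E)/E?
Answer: -223/37621612 ≈ -5.9274e-6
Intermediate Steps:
M(T, h) = 4 - 13*T - T*h (M(T, h) = 4 - (13*T + T*h) = 4 + (-13*T - T*h) = 4 - 13*T - T*h)
x(E) = (-15 - E)/E
x(M(22, -2))/158074 = ((-15 - (4 - 13*22 - 1*22*(-2)))/(4 - 13*22 - 1*22*(-2)))/158074 = ((-15 - (4 - 286 + 44))/(4 - 286 + 44))*(1/158074) = ((-15 - 1*(-238))/(-238))*(1/158074) = -(-15 + 238)/238*(1/158074) = -1/238*223*(1/158074) = -223/238*1/158074 = -223/37621612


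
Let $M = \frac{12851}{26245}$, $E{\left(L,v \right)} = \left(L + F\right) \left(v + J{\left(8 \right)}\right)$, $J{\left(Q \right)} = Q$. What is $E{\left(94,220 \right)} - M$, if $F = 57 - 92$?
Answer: $\frac{1950469}{145} \approx 13452.0$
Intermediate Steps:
$F = -35$ ($F = 57 - 92 = -35$)
$E{\left(L,v \right)} = \left(-35 + L\right) \left(8 + v\right)$ ($E{\left(L,v \right)} = \left(L - 35\right) \left(v + 8\right) = \left(-35 + L\right) \left(8 + v\right)$)
$M = \frac{71}{145}$ ($M = 12851 \cdot \frac{1}{26245} = \frac{71}{145} \approx 0.48966$)
$E{\left(94,220 \right)} - M = \left(-280 - 7700 + 8 \cdot 94 + 94 \cdot 220\right) - \frac{71}{145} = \left(-280 - 7700 + 752 + 20680\right) - \frac{71}{145} = 13452 - \frac{71}{145} = \frac{1950469}{145}$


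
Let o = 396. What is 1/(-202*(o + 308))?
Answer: -1/142208 ≈ -7.0320e-6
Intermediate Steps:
1/(-202*(o + 308)) = 1/(-202*(396 + 308)) = 1/(-202*704) = 1/(-142208) = -1/142208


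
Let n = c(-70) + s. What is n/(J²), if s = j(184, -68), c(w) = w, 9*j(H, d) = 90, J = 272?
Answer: -15/18496 ≈ -0.00081099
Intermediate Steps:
j(H, d) = 10 (j(H, d) = (⅑)*90 = 10)
s = 10
n = -60 (n = -70 + 10 = -60)
n/(J²) = -60/(272²) = -60/73984 = -60*1/73984 = -15/18496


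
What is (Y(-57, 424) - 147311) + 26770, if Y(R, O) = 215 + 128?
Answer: -120198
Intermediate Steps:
Y(R, O) = 343
(Y(-57, 424) - 147311) + 26770 = (343 - 147311) + 26770 = -146968 + 26770 = -120198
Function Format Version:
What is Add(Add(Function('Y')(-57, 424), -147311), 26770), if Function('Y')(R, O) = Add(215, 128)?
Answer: -120198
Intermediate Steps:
Function('Y')(R, O) = 343
Add(Add(Function('Y')(-57, 424), -147311), 26770) = Add(Add(343, -147311), 26770) = Add(-146968, 26770) = -120198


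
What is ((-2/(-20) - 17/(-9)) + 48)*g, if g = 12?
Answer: 8998/15 ≈ 599.87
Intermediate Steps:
((-2/(-20) - 17/(-9)) + 48)*g = ((-2/(-20) - 17/(-9)) + 48)*12 = ((-2*(-1/20) - 17*(-1/9)) + 48)*12 = ((1/10 + 17/9) + 48)*12 = (179/90 + 48)*12 = (4499/90)*12 = 8998/15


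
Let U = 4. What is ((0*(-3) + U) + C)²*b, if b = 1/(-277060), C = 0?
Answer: -4/69265 ≈ -5.7749e-5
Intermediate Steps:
b = -1/277060 ≈ -3.6093e-6
((0*(-3) + U) + C)²*b = ((0*(-3) + 4) + 0)²*(-1/277060) = ((0 + 4) + 0)²*(-1/277060) = (4 + 0)²*(-1/277060) = 4²*(-1/277060) = 16*(-1/277060) = -4/69265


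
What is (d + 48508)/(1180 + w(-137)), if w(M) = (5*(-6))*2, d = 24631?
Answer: 73139/1120 ≈ 65.303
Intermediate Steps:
w(M) = -60 (w(M) = -30*2 = -60)
(d + 48508)/(1180 + w(-137)) = (24631 + 48508)/(1180 - 60) = 73139/1120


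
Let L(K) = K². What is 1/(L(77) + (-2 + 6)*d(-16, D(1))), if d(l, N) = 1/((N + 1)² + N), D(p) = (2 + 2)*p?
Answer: 29/171945 ≈ 0.00016866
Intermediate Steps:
D(p) = 4*p
d(l, N) = 1/(N + (1 + N)²) (d(l, N) = 1/((1 + N)² + N) = 1/(N + (1 + N)²))
1/(L(77) + (-2 + 6)*d(-16, D(1))) = 1/(77² + (-2 + 6)/(4*1 + (1 + 4*1)²)) = 1/(5929 + 4/(4 + (1 + 4)²)) = 1/(5929 + 4/(4 + 5²)) = 1/(5929 + 4/(4 + 25)) = 1/(5929 + 4/29) = 1/(171945/29) = 29/171945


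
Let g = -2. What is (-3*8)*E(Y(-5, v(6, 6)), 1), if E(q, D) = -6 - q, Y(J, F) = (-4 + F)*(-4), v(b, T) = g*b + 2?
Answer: 1488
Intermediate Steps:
v(b, T) = 2 - 2*b (v(b, T) = -2*b + 2 = 2 - 2*b)
Y(J, F) = 16 - 4*F
(-3*8)*E(Y(-5, v(6, 6)), 1) = (-3*8)*(-6 - (16 - 4*(2 - 2*6))) = -24*(-6 - (16 - 4*(2 - 12))) = -24*(-6 - (16 - 4*(-10))) = -24*(-6 - (16 + 40)) = -24*(-6 - 1*56) = -24*(-6 - 56) = -24*(-62) = 1488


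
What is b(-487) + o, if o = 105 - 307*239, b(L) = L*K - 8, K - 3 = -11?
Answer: -69380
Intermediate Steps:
K = -8 (K = 3 - 11 = -8)
b(L) = -8 - 8*L (b(L) = L*(-8) - 8 = -8*L - 8 = -8 - 8*L)
o = -73268 (o = 105 - 73373 = -73268)
b(-487) + o = (-8 - 8*(-487)) - 73268 = (-8 + 3896) - 73268 = 3888 - 73268 = -69380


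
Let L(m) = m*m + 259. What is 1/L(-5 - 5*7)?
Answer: 1/1859 ≈ 0.00053792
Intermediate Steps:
L(m) = 259 + m**2 (L(m) = m**2 + 259 = 259 + m**2)
1/L(-5 - 5*7) = 1/(259 + (-5 - 5*7)**2) = 1/(259 + (-5 - 35)**2) = 1/(259 + (-40)**2) = 1/(259 + 1600) = 1/1859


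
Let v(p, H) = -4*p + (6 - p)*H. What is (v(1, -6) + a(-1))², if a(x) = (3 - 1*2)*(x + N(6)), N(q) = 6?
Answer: 841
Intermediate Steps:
v(p, H) = -4*p + H*(6 - p)
a(x) = 6 + x (a(x) = (3 - 1*2)*(x + 6) = (3 - 2)*(6 + x) = 1*(6 + x) = 6 + x)
(v(1, -6) + a(-1))² = ((-4*1 + 6*(-6) - 1*(-6)*1) + (6 - 1))² = ((-4 - 36 + 6) + 5)² = (-34 + 5)² = (-29)² = 841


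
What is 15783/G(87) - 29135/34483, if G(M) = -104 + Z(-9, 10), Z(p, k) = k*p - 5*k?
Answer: -551354129/8413852 ≈ -65.529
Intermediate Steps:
Z(p, k) = -5*k + k*p
G(M) = -244 (G(M) = -104 + 10*(-5 - 9) = -104 + 10*(-14) = -104 - 140 = -244)
15783/G(87) - 29135/34483 = 15783/(-244) - 29135/34483 = 15783*(-1/244) - 29135*1/34483 = -15783/244 - 29135/34483 = -551354129/8413852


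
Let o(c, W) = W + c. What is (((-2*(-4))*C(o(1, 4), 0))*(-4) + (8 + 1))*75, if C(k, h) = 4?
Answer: -8925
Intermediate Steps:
(((-2*(-4))*C(o(1, 4), 0))*(-4) + (8 + 1))*75 = ((-2*(-4)*4)*(-4) + (8 + 1))*75 = ((8*4)*(-4) + 9)*75 = (32*(-4) + 9)*75 = (-128 + 9)*75 = -119*75 = -8925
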